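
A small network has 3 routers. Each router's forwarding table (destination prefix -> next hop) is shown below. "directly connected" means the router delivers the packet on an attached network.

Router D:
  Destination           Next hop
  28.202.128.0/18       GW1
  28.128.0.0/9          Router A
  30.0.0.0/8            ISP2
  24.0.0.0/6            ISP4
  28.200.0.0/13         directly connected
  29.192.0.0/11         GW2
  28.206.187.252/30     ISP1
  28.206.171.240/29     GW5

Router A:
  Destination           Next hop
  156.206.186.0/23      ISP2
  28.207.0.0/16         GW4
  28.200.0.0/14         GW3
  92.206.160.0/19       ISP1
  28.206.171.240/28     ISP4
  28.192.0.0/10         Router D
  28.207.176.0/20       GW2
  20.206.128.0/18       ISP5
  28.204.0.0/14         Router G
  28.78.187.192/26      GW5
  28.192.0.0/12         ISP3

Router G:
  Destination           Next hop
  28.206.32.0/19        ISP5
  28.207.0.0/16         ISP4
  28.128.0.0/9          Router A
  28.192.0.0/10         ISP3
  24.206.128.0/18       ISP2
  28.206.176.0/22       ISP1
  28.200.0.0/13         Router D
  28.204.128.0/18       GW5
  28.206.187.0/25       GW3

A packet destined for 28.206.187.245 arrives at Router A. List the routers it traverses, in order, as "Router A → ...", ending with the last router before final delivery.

At Router A: longest match for 28.206.187.245 is 28.204.0.0/14 -> Router G
At Router G: longest match for 28.206.187.245 is 28.200.0.0/13 -> Router D
At Router D: longest match for 28.206.187.245 is 28.200.0.0/13 -> directly connected

Router A → Router G → Router D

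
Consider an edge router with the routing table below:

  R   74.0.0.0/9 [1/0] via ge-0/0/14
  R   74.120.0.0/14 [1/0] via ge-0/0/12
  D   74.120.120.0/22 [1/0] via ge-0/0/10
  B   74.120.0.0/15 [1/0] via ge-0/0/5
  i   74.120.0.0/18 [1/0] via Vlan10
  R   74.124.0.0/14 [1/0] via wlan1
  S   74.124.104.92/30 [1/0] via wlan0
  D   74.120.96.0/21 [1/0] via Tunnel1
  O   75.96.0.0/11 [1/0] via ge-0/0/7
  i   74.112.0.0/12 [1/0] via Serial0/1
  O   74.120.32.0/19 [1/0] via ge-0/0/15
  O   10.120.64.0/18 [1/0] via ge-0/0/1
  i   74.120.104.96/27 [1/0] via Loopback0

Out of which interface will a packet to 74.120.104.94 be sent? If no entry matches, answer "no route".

ge-0/0/5

Routes whose prefix contains 74.120.104.94:
  74.0.0.0/9 (74.0.0.0 - 74.127.255.255) -> ge-0/0/14
  74.112.0.0/12 (74.112.0.0 - 74.127.255.255) -> Serial0/1
  74.120.0.0/14 (74.120.0.0 - 74.123.255.255) -> ge-0/0/12
  74.120.0.0/15 (74.120.0.0 - 74.121.255.255) -> ge-0/0/5
More-specific entries that do NOT match:
  74.124.104.92/30 (74.124.104.92 - 74.124.104.95) does not contain 74.120.104.94
  74.120.104.96/27 (74.120.104.96 - 74.120.104.127) does not contain 74.120.104.94
  74.120.120.0/22 (74.120.120.0 - 74.120.123.255) does not contain 74.120.104.94
  74.120.96.0/21 (74.120.96.0 - 74.120.103.255) does not contain 74.120.104.94
  74.120.32.0/19 (74.120.32.0 - 74.120.63.255) does not contain 74.120.104.94
  74.120.0.0/18 (74.120.0.0 - 74.120.63.255) does not contain 74.120.104.94
  10.120.64.0/18 (10.120.64.0 - 10.120.127.255) does not contain 74.120.104.94
Longest matching prefix is /15 -> interface ge-0/0/5.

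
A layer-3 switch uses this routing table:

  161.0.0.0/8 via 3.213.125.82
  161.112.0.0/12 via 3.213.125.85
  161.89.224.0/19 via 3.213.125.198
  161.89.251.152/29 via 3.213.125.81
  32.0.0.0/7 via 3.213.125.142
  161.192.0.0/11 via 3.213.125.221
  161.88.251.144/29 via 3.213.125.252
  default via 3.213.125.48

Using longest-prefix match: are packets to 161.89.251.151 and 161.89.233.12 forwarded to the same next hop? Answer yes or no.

yes

161.89.251.151: longest match 161.89.224.0/19 -> 3.213.125.198
161.89.233.12: longest match 161.89.224.0/19 -> 3.213.125.198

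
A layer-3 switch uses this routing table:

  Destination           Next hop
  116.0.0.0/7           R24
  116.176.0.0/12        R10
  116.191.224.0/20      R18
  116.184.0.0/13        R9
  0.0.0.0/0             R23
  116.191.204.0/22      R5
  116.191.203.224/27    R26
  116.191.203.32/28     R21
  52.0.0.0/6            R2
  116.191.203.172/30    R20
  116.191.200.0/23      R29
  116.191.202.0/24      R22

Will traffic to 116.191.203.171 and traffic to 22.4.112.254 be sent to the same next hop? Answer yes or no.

116.191.203.171: longest match 116.184.0.0/13 -> R9
22.4.112.254: longest match 0.0.0.0/0 -> R23

no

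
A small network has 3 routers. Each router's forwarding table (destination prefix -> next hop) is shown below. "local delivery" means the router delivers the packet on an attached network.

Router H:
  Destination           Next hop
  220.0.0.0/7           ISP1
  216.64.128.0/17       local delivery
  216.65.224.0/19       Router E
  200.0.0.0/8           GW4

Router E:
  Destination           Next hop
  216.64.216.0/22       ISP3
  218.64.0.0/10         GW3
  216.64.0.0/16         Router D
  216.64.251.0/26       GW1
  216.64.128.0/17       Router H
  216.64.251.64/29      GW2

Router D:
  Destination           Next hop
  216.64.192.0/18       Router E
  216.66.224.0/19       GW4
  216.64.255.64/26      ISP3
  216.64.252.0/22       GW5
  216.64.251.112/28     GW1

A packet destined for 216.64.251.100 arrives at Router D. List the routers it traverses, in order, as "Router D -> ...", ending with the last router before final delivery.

Router D -> Router E -> Router H

At Router D: longest match for 216.64.251.100 is 216.64.192.0/18 -> Router E
At Router E: longest match for 216.64.251.100 is 216.64.128.0/17 -> Router H
At Router H: longest match for 216.64.251.100 is 216.64.128.0/17 -> local delivery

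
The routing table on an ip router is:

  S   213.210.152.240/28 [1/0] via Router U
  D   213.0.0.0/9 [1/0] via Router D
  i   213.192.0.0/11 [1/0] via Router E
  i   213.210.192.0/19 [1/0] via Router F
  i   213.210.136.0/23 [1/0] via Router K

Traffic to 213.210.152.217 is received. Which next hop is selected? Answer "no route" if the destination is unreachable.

Routes whose prefix contains 213.210.152.217:
  213.192.0.0/11 (213.192.0.0 - 213.223.255.255) -> Router E
More-specific entries that do NOT match:
  213.210.152.240/28 (213.210.152.240 - 213.210.152.255) does not contain 213.210.152.217
  213.210.136.0/23 (213.210.136.0 - 213.210.137.255) does not contain 213.210.152.217
  213.210.192.0/19 (213.210.192.0 - 213.210.223.255) does not contain 213.210.152.217
Longest matching prefix is /11 -> next hop Router E.

Router E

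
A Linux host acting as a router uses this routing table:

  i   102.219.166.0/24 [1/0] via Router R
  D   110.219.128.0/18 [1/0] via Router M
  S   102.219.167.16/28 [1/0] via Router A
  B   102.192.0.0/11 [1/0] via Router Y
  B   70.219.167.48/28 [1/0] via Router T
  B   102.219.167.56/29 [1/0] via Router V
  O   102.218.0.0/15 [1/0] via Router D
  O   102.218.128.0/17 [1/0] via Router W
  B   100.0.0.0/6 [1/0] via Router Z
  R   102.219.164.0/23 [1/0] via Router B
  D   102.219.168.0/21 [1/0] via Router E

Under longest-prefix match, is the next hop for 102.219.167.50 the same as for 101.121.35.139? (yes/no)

no

102.219.167.50: longest match 102.218.0.0/15 -> Router D
101.121.35.139: longest match 100.0.0.0/6 -> Router Z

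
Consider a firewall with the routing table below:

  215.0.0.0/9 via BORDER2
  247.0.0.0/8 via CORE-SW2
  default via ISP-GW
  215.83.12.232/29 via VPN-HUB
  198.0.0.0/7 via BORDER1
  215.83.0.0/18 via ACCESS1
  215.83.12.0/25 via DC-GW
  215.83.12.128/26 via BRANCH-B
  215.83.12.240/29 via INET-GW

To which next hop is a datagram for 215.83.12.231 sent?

Routes whose prefix contains 215.83.12.231:
  0.0.0.0/0 (default, matches everything) -> ISP-GW
  215.0.0.0/9 (215.0.0.0 - 215.127.255.255) -> BORDER2
  215.83.0.0/18 (215.83.0.0 - 215.83.63.255) -> ACCESS1
More-specific entries that do NOT match:
  215.83.12.232/29 (215.83.12.232 - 215.83.12.239) does not contain 215.83.12.231
  215.83.12.240/29 (215.83.12.240 - 215.83.12.247) does not contain 215.83.12.231
  215.83.12.128/26 (215.83.12.128 - 215.83.12.191) does not contain 215.83.12.231
  215.83.12.0/25 (215.83.12.0 - 215.83.12.127) does not contain 215.83.12.231
Longest matching prefix is /18 -> next hop ACCESS1.

ACCESS1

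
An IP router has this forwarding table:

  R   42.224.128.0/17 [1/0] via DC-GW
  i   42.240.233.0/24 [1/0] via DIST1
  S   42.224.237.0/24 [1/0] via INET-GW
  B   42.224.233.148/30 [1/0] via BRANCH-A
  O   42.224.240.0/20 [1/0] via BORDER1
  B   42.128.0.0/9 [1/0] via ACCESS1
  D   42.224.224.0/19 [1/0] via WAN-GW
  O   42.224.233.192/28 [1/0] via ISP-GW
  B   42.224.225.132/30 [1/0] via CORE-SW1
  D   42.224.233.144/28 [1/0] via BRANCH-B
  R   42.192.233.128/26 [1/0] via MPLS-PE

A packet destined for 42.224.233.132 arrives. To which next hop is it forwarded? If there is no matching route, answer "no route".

WAN-GW

Routes whose prefix contains 42.224.233.132:
  42.128.0.0/9 (42.128.0.0 - 42.255.255.255) -> ACCESS1
  42.224.128.0/17 (42.224.128.0 - 42.224.255.255) -> DC-GW
  42.224.224.0/19 (42.224.224.0 - 42.224.255.255) -> WAN-GW
More-specific entries that do NOT match:
  42.224.233.148/30 (42.224.233.148 - 42.224.233.151) does not contain 42.224.233.132
  42.224.225.132/30 (42.224.225.132 - 42.224.225.135) does not contain 42.224.233.132
  42.224.233.192/28 (42.224.233.192 - 42.224.233.207) does not contain 42.224.233.132
  42.224.233.144/28 (42.224.233.144 - 42.224.233.159) does not contain 42.224.233.132
  42.192.233.128/26 (42.192.233.128 - 42.192.233.191) does not contain 42.224.233.132
  42.240.233.0/24 (42.240.233.0 - 42.240.233.255) does not contain 42.224.233.132
  42.224.237.0/24 (42.224.237.0 - 42.224.237.255) does not contain 42.224.233.132
  42.224.240.0/20 (42.224.240.0 - 42.224.255.255) does not contain 42.224.233.132
Longest matching prefix is /19 -> next hop WAN-GW.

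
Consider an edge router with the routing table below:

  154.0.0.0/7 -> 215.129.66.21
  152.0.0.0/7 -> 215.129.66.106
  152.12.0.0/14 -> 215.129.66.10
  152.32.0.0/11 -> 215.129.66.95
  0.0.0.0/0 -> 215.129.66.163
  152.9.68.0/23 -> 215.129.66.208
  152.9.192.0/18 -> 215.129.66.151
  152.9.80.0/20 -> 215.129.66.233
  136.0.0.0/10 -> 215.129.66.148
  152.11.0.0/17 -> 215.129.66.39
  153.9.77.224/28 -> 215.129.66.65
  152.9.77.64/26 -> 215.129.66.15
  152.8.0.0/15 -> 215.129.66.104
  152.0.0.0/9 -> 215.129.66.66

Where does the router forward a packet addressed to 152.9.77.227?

Routes whose prefix contains 152.9.77.227:
  0.0.0.0/0 (default, matches everything) -> 215.129.66.163
  152.0.0.0/7 (152.0.0.0 - 153.255.255.255) -> 215.129.66.106
  152.0.0.0/9 (152.0.0.0 - 152.127.255.255) -> 215.129.66.66
  152.8.0.0/15 (152.8.0.0 - 152.9.255.255) -> 215.129.66.104
More-specific entries that do NOT match:
  153.9.77.224/28 (153.9.77.224 - 153.9.77.239) does not contain 152.9.77.227
  152.9.77.64/26 (152.9.77.64 - 152.9.77.127) does not contain 152.9.77.227
  152.9.68.0/23 (152.9.68.0 - 152.9.69.255) does not contain 152.9.77.227
  152.9.80.0/20 (152.9.80.0 - 152.9.95.255) does not contain 152.9.77.227
  152.9.192.0/18 (152.9.192.0 - 152.9.255.255) does not contain 152.9.77.227
  152.11.0.0/17 (152.11.0.0 - 152.11.127.255) does not contain 152.9.77.227
Longest matching prefix is /15 -> next hop 215.129.66.104.

215.129.66.104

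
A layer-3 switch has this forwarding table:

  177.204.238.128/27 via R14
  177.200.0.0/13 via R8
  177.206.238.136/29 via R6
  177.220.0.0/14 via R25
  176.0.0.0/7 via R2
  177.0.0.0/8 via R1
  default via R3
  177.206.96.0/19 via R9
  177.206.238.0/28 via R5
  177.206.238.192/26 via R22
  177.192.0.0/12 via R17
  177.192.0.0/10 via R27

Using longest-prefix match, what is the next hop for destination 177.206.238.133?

R8

Routes whose prefix contains 177.206.238.133:
  0.0.0.0/0 (default, matches everything) -> R3
  176.0.0.0/7 (176.0.0.0 - 177.255.255.255) -> R2
  177.0.0.0/8 (177.0.0.0 - 177.255.255.255) -> R1
  177.192.0.0/10 (177.192.0.0 - 177.255.255.255) -> R27
  177.192.0.0/12 (177.192.0.0 - 177.207.255.255) -> R17
  177.200.0.0/13 (177.200.0.0 - 177.207.255.255) -> R8
More-specific entries that do NOT match:
  177.206.238.136/29 (177.206.238.136 - 177.206.238.143) does not contain 177.206.238.133
  177.206.238.0/28 (177.206.238.0 - 177.206.238.15) does not contain 177.206.238.133
  177.204.238.128/27 (177.204.238.128 - 177.204.238.159) does not contain 177.206.238.133
  177.206.238.192/26 (177.206.238.192 - 177.206.238.255) does not contain 177.206.238.133
  177.206.96.0/19 (177.206.96.0 - 177.206.127.255) does not contain 177.206.238.133
  177.220.0.0/14 (177.220.0.0 - 177.223.255.255) does not contain 177.206.238.133
Longest matching prefix is /13 -> next hop R8.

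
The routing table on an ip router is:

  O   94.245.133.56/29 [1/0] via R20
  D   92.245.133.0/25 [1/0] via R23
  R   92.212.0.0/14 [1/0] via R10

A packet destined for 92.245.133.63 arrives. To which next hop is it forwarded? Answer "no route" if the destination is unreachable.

R23

Routes whose prefix contains 92.245.133.63:
  92.245.133.0/25 (92.245.133.0 - 92.245.133.127) -> R23
More-specific entries that do NOT match:
  94.245.133.56/29 (94.245.133.56 - 94.245.133.63) does not contain 92.245.133.63
Longest matching prefix is /25 -> next hop R23.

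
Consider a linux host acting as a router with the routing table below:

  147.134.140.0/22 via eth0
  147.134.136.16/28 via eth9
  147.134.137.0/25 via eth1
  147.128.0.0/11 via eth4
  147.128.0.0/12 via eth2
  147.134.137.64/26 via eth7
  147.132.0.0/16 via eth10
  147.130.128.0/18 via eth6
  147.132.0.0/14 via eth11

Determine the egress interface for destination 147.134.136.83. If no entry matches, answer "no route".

eth11

Routes whose prefix contains 147.134.136.83:
  147.128.0.0/11 (147.128.0.0 - 147.159.255.255) -> eth4
  147.128.0.0/12 (147.128.0.0 - 147.143.255.255) -> eth2
  147.132.0.0/14 (147.132.0.0 - 147.135.255.255) -> eth11
More-specific entries that do NOT match:
  147.134.136.16/28 (147.134.136.16 - 147.134.136.31) does not contain 147.134.136.83
  147.134.137.64/26 (147.134.137.64 - 147.134.137.127) does not contain 147.134.136.83
  147.134.137.0/25 (147.134.137.0 - 147.134.137.127) does not contain 147.134.136.83
  147.134.140.0/22 (147.134.140.0 - 147.134.143.255) does not contain 147.134.136.83
  147.130.128.0/18 (147.130.128.0 - 147.130.191.255) does not contain 147.134.136.83
  147.132.0.0/16 (147.132.0.0 - 147.132.255.255) does not contain 147.134.136.83
Longest matching prefix is /14 -> interface eth11.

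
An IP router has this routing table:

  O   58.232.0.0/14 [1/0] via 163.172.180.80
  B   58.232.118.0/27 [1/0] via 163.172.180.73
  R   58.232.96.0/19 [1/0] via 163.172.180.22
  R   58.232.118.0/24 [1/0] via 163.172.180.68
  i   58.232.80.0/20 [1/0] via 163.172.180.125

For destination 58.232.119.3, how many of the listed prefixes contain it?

2

Prefixes containing 58.232.119.3:
  58.232.0.0/14 (58.232.0.0 - 58.235.255.255)
  58.232.96.0/19 (58.232.96.0 - 58.232.127.255)
Total matching entries: 2.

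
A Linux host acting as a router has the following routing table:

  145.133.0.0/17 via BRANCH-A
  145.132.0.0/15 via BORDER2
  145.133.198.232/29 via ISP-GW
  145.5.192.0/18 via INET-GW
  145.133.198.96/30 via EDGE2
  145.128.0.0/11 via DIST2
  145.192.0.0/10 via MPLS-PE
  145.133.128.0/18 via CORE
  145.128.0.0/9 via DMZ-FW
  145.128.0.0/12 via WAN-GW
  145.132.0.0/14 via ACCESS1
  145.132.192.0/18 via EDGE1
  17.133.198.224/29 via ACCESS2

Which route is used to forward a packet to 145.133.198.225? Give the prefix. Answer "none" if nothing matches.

Entries matching 145.133.198.225:
  145.128.0.0/9 (145.128.0.0 - 145.255.255.255)
  145.128.0.0/11 (145.128.0.0 - 145.159.255.255)
  145.128.0.0/12 (145.128.0.0 - 145.143.255.255)
  145.132.0.0/14 (145.132.0.0 - 145.135.255.255)
  145.132.0.0/15 (145.132.0.0 - 145.133.255.255)
Most specific is 145.132.0.0/15.

145.132.0.0/15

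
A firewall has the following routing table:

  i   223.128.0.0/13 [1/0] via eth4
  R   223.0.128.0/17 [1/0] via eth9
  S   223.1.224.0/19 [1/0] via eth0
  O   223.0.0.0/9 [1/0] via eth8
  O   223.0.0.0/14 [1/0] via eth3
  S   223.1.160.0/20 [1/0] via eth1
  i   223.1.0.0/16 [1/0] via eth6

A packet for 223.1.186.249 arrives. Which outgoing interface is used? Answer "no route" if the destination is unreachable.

Routes whose prefix contains 223.1.186.249:
  223.0.0.0/9 (223.0.0.0 - 223.127.255.255) -> eth8
  223.0.0.0/14 (223.0.0.0 - 223.3.255.255) -> eth3
  223.1.0.0/16 (223.1.0.0 - 223.1.255.255) -> eth6
More-specific entries that do NOT match:
  223.1.160.0/20 (223.1.160.0 - 223.1.175.255) does not contain 223.1.186.249
  223.1.224.0/19 (223.1.224.0 - 223.1.255.255) does not contain 223.1.186.249
  223.0.128.0/17 (223.0.128.0 - 223.0.255.255) does not contain 223.1.186.249
Longest matching prefix is /16 -> interface eth6.

eth6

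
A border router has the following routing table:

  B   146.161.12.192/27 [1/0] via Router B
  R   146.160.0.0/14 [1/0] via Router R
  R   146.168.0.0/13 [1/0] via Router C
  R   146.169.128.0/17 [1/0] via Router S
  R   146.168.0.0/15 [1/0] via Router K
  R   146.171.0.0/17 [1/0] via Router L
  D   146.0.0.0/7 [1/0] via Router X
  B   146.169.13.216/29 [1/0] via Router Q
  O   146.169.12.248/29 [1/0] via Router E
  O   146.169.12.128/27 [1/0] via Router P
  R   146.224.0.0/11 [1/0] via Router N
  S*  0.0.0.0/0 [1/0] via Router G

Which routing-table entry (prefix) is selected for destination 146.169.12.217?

146.168.0.0/15

Entries matching 146.169.12.217:
  0.0.0.0/0 (default, matches everything)
  146.0.0.0/7 (146.0.0.0 - 147.255.255.255)
  146.168.0.0/13 (146.168.0.0 - 146.175.255.255)
  146.168.0.0/15 (146.168.0.0 - 146.169.255.255)
Most specific is 146.168.0.0/15.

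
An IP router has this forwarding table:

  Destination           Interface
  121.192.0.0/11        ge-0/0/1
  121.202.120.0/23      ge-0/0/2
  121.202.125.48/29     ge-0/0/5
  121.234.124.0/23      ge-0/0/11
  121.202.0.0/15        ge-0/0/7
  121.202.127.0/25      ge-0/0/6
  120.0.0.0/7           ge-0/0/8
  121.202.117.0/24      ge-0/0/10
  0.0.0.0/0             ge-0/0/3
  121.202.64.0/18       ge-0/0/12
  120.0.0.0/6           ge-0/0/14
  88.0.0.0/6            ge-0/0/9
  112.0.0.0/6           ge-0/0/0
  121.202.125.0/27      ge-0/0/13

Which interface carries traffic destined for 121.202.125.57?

ge-0/0/12

Routes whose prefix contains 121.202.125.57:
  0.0.0.0/0 (default, matches everything) -> ge-0/0/3
  120.0.0.0/6 (120.0.0.0 - 123.255.255.255) -> ge-0/0/14
  120.0.0.0/7 (120.0.0.0 - 121.255.255.255) -> ge-0/0/8
  121.192.0.0/11 (121.192.0.0 - 121.223.255.255) -> ge-0/0/1
  121.202.0.0/15 (121.202.0.0 - 121.203.255.255) -> ge-0/0/7
  121.202.64.0/18 (121.202.64.0 - 121.202.127.255) -> ge-0/0/12
More-specific entries that do NOT match:
  121.202.125.48/29 (121.202.125.48 - 121.202.125.55) does not contain 121.202.125.57
  121.202.125.0/27 (121.202.125.0 - 121.202.125.31) does not contain 121.202.125.57
  121.202.127.0/25 (121.202.127.0 - 121.202.127.127) does not contain 121.202.125.57
  121.202.117.0/24 (121.202.117.0 - 121.202.117.255) does not contain 121.202.125.57
  121.202.120.0/23 (121.202.120.0 - 121.202.121.255) does not contain 121.202.125.57
  121.234.124.0/23 (121.234.124.0 - 121.234.125.255) does not contain 121.202.125.57
Longest matching prefix is /18 -> interface ge-0/0/12.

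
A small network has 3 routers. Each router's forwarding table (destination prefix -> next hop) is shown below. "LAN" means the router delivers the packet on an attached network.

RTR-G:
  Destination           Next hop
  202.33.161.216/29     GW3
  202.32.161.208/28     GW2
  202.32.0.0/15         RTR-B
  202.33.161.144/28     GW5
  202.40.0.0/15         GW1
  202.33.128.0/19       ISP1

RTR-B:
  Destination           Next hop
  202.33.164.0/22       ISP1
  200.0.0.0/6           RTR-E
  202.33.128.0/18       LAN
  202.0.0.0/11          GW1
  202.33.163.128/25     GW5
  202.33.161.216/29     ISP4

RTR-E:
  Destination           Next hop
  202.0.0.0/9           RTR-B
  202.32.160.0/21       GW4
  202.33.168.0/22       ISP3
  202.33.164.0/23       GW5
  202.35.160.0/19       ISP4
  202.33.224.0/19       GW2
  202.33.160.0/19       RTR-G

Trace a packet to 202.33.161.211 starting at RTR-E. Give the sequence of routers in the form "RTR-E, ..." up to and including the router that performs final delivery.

At RTR-E: longest match for 202.33.161.211 is 202.33.160.0/19 -> RTR-G
At RTR-G: longest match for 202.33.161.211 is 202.32.0.0/15 -> RTR-B
At RTR-B: longest match for 202.33.161.211 is 202.33.128.0/18 -> LAN

RTR-E, RTR-G, RTR-B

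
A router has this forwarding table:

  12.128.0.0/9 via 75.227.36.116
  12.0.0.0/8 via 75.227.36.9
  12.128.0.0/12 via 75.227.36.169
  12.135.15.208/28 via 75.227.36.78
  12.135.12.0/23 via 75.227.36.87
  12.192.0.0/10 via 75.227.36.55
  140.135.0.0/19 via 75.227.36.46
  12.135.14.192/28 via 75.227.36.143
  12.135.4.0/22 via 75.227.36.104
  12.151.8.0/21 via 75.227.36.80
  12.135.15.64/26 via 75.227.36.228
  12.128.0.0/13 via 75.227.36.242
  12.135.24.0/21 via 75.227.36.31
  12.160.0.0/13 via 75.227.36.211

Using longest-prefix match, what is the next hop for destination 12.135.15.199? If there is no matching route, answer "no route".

Routes whose prefix contains 12.135.15.199:
  12.0.0.0/8 (12.0.0.0 - 12.255.255.255) -> 75.227.36.9
  12.128.0.0/9 (12.128.0.0 - 12.255.255.255) -> 75.227.36.116
  12.128.0.0/12 (12.128.0.0 - 12.143.255.255) -> 75.227.36.169
  12.128.0.0/13 (12.128.0.0 - 12.135.255.255) -> 75.227.36.242
More-specific entries that do NOT match:
  12.135.15.208/28 (12.135.15.208 - 12.135.15.223) does not contain 12.135.15.199
  12.135.14.192/28 (12.135.14.192 - 12.135.14.207) does not contain 12.135.15.199
  12.135.15.64/26 (12.135.15.64 - 12.135.15.127) does not contain 12.135.15.199
  12.135.12.0/23 (12.135.12.0 - 12.135.13.255) does not contain 12.135.15.199
  12.135.4.0/22 (12.135.4.0 - 12.135.7.255) does not contain 12.135.15.199
  12.151.8.0/21 (12.151.8.0 - 12.151.15.255) does not contain 12.135.15.199
  12.135.24.0/21 (12.135.24.0 - 12.135.31.255) does not contain 12.135.15.199
  140.135.0.0/19 (140.135.0.0 - 140.135.31.255) does not contain 12.135.15.199
Longest matching prefix is /13 -> next hop 75.227.36.242.

75.227.36.242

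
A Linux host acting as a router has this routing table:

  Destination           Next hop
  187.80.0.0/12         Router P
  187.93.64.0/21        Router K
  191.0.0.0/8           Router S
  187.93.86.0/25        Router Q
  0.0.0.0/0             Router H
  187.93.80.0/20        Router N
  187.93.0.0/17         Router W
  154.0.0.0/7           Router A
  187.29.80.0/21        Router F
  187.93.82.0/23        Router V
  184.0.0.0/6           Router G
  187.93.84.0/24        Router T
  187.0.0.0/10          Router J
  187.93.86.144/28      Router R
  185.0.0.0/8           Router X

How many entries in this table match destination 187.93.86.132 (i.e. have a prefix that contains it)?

Prefixes containing 187.93.86.132:
  0.0.0.0/0 (default, matches everything)
  184.0.0.0/6 (184.0.0.0 - 187.255.255.255)
  187.80.0.0/12 (187.80.0.0 - 187.95.255.255)
  187.93.0.0/17 (187.93.0.0 - 187.93.127.255)
  187.93.80.0/20 (187.93.80.0 - 187.93.95.255)
Total matching entries: 5.

5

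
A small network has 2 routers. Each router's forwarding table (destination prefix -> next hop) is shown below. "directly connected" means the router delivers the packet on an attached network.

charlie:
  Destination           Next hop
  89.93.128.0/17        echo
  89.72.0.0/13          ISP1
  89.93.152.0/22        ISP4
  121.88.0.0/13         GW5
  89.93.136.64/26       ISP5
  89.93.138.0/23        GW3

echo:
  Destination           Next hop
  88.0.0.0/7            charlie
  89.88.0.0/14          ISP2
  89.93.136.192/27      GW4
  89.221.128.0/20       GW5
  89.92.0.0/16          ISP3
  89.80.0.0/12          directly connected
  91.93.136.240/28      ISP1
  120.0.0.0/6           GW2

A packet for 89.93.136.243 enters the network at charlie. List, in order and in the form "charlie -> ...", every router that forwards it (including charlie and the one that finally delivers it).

At charlie: longest match for 89.93.136.243 is 89.93.128.0/17 -> echo
At echo: longest match for 89.93.136.243 is 89.80.0.0/12 -> directly connected

charlie -> echo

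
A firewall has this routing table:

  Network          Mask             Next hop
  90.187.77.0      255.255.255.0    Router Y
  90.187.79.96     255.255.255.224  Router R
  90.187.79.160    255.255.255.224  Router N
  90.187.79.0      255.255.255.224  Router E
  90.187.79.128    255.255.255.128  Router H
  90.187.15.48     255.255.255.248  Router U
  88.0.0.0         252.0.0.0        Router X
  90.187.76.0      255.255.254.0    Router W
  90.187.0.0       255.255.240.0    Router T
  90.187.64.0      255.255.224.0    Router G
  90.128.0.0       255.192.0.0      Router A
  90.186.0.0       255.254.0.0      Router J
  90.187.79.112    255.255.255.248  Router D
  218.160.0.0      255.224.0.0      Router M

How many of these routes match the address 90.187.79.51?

4

Prefixes containing 90.187.79.51:
  88.0.0.0/6 (88.0.0.0 - 91.255.255.255)
  90.128.0.0/10 (90.128.0.0 - 90.191.255.255)
  90.186.0.0/15 (90.186.0.0 - 90.187.255.255)
  90.187.64.0/19 (90.187.64.0 - 90.187.95.255)
Total matching entries: 4.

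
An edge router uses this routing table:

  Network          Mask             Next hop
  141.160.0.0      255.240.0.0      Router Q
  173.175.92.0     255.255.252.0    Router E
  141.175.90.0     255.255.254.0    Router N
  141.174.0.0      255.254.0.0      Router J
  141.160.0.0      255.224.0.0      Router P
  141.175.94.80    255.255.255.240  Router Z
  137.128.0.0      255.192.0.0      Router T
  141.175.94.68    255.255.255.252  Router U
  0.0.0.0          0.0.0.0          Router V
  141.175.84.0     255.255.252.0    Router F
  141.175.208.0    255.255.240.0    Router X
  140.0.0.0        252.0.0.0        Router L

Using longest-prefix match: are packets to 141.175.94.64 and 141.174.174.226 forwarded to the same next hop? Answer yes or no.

141.175.94.64: longest match 141.174.0.0/15 -> Router J
141.174.174.226: longest match 141.174.0.0/15 -> Router J

yes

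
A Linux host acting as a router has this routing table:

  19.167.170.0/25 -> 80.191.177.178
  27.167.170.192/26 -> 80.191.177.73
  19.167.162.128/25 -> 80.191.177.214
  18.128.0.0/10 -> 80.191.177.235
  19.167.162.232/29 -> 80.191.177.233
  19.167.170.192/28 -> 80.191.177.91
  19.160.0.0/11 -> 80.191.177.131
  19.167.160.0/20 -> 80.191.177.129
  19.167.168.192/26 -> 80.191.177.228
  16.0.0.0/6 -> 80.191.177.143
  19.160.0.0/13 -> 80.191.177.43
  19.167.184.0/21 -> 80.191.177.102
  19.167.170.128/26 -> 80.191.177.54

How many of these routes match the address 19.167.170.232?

Prefixes containing 19.167.170.232:
  16.0.0.0/6 (16.0.0.0 - 19.255.255.255)
  19.160.0.0/11 (19.160.0.0 - 19.191.255.255)
  19.160.0.0/13 (19.160.0.0 - 19.167.255.255)
  19.167.160.0/20 (19.167.160.0 - 19.167.175.255)
Total matching entries: 4.

4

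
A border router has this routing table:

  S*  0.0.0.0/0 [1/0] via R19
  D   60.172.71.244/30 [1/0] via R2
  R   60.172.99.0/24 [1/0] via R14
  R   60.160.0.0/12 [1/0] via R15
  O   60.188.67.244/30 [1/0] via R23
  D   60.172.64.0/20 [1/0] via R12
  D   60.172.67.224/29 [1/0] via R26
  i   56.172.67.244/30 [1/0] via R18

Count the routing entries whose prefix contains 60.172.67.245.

3

Prefixes containing 60.172.67.245:
  0.0.0.0/0 (default, matches everything)
  60.160.0.0/12 (60.160.0.0 - 60.175.255.255)
  60.172.64.0/20 (60.172.64.0 - 60.172.79.255)
Total matching entries: 3.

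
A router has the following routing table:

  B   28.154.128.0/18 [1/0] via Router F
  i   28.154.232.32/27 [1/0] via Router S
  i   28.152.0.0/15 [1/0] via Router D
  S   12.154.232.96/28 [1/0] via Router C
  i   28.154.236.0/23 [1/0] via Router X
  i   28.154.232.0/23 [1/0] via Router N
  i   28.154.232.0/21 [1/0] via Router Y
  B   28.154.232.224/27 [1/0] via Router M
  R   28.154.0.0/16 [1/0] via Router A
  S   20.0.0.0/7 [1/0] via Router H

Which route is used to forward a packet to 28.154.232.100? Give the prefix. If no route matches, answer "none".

Entries matching 28.154.232.100:
  28.154.0.0/16 (28.154.0.0 - 28.154.255.255)
  28.154.232.0/21 (28.154.232.0 - 28.154.239.255)
  28.154.232.0/23 (28.154.232.0 - 28.154.233.255)
Most specific is 28.154.232.0/23.

28.154.232.0/23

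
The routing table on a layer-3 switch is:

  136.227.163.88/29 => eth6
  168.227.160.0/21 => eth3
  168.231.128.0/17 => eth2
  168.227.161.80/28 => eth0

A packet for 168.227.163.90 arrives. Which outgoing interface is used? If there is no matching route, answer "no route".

Routes whose prefix contains 168.227.163.90:
  168.227.160.0/21 (168.227.160.0 - 168.227.167.255) -> eth3
More-specific entries that do NOT match:
  136.227.163.88/29 (136.227.163.88 - 136.227.163.95) does not contain 168.227.163.90
  168.227.161.80/28 (168.227.161.80 - 168.227.161.95) does not contain 168.227.163.90
Longest matching prefix is /21 -> interface eth3.

eth3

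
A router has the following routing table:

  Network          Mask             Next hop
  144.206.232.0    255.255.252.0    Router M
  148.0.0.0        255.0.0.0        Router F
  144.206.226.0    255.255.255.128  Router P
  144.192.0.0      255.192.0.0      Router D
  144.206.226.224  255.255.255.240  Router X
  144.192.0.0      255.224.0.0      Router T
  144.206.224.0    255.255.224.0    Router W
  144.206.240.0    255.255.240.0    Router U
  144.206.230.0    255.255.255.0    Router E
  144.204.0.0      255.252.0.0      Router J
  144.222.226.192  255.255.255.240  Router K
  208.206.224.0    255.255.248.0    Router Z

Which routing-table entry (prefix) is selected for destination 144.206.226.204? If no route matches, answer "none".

Entries matching 144.206.226.204:
  144.192.0.0/10 (144.192.0.0 - 144.255.255.255)
  144.192.0.0/11 (144.192.0.0 - 144.223.255.255)
  144.204.0.0/14 (144.204.0.0 - 144.207.255.255)
  144.206.224.0/19 (144.206.224.0 - 144.206.255.255)
Most specific is 144.206.224.0/19.

144.206.224.0/19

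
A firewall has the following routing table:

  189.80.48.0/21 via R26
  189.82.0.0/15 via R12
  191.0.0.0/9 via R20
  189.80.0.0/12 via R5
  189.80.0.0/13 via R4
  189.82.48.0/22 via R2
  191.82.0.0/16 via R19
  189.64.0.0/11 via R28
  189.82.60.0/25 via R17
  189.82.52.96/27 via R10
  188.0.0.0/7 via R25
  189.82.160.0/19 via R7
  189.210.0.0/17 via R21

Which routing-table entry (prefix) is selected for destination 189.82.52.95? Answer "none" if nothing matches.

189.82.0.0/15

Entries matching 189.82.52.95:
  188.0.0.0/7 (188.0.0.0 - 189.255.255.255)
  189.64.0.0/11 (189.64.0.0 - 189.95.255.255)
  189.80.0.0/12 (189.80.0.0 - 189.95.255.255)
  189.80.0.0/13 (189.80.0.0 - 189.87.255.255)
  189.82.0.0/15 (189.82.0.0 - 189.83.255.255)
Most specific is 189.82.0.0/15.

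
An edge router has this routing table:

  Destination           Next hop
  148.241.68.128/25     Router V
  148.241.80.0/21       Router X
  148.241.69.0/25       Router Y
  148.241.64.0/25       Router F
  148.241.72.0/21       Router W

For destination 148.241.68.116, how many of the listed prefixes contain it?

No listed prefix contains 148.241.68.116.
Total matching entries: 0.

0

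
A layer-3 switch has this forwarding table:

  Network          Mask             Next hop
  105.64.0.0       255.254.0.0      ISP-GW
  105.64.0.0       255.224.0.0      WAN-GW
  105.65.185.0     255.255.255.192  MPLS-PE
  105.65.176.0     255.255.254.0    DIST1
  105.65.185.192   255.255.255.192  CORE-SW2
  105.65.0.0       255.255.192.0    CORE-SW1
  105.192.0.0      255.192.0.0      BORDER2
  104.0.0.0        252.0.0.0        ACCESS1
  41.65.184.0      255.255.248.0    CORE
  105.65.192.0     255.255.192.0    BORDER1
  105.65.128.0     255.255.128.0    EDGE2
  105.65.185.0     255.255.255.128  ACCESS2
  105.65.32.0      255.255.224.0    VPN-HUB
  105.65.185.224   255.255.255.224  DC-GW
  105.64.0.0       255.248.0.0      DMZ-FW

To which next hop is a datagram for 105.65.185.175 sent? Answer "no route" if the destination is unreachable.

Routes whose prefix contains 105.65.185.175:
  104.0.0.0/6 (104.0.0.0 - 107.255.255.255) -> ACCESS1
  105.64.0.0/11 (105.64.0.0 - 105.95.255.255) -> WAN-GW
  105.64.0.0/13 (105.64.0.0 - 105.71.255.255) -> DMZ-FW
  105.64.0.0/15 (105.64.0.0 - 105.65.255.255) -> ISP-GW
  105.65.128.0/17 (105.65.128.0 - 105.65.255.255) -> EDGE2
More-specific entries that do NOT match:
  105.65.185.224/27 (105.65.185.224 - 105.65.185.255) does not contain 105.65.185.175
  105.65.185.0/26 (105.65.185.0 - 105.65.185.63) does not contain 105.65.185.175
  105.65.185.192/26 (105.65.185.192 - 105.65.185.255) does not contain 105.65.185.175
  105.65.185.0/25 (105.65.185.0 - 105.65.185.127) does not contain 105.65.185.175
  105.65.176.0/23 (105.65.176.0 - 105.65.177.255) does not contain 105.65.185.175
  41.65.184.0/21 (41.65.184.0 - 41.65.191.255) does not contain 105.65.185.175
  105.65.32.0/19 (105.65.32.0 - 105.65.63.255) does not contain 105.65.185.175
  105.65.0.0/18 (105.65.0.0 - 105.65.63.255) does not contain 105.65.185.175
  105.65.192.0/18 (105.65.192.0 - 105.65.255.255) does not contain 105.65.185.175
Longest matching prefix is /17 -> next hop EDGE2.

EDGE2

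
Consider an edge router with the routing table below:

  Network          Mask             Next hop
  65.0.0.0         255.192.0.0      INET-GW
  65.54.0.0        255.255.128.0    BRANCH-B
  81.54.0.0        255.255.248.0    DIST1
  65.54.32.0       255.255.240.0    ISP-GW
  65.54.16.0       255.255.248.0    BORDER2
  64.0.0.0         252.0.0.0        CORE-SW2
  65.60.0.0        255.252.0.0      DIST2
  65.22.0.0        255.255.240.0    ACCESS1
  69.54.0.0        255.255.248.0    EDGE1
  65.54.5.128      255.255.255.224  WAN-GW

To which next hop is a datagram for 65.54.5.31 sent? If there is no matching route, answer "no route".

Routes whose prefix contains 65.54.5.31:
  64.0.0.0/6 (64.0.0.0 - 67.255.255.255) -> CORE-SW2
  65.0.0.0/10 (65.0.0.0 - 65.63.255.255) -> INET-GW
  65.54.0.0/17 (65.54.0.0 - 65.54.127.255) -> BRANCH-B
More-specific entries that do NOT match:
  65.54.5.128/27 (65.54.5.128 - 65.54.5.159) does not contain 65.54.5.31
  81.54.0.0/21 (81.54.0.0 - 81.54.7.255) does not contain 65.54.5.31
  65.54.16.0/21 (65.54.16.0 - 65.54.23.255) does not contain 65.54.5.31
  69.54.0.0/21 (69.54.0.0 - 69.54.7.255) does not contain 65.54.5.31
  65.54.32.0/20 (65.54.32.0 - 65.54.47.255) does not contain 65.54.5.31
  65.22.0.0/20 (65.22.0.0 - 65.22.15.255) does not contain 65.54.5.31
Longest matching prefix is /17 -> next hop BRANCH-B.

BRANCH-B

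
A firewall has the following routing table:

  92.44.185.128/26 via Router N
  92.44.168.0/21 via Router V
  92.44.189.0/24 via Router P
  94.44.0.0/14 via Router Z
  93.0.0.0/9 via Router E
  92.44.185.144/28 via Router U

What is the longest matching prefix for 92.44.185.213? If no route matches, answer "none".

none

92.44.185.213 is outside every listed prefix and there is no default route.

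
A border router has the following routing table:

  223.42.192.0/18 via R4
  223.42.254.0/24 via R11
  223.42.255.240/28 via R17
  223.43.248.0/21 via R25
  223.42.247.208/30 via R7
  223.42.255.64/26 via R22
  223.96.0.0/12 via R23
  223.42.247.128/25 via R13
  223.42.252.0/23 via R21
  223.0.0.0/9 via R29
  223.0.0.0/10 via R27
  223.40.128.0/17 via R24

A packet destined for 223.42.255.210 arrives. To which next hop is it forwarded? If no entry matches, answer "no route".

Routes whose prefix contains 223.42.255.210:
  223.0.0.0/9 (223.0.0.0 - 223.127.255.255) -> R29
  223.0.0.0/10 (223.0.0.0 - 223.63.255.255) -> R27
  223.42.192.0/18 (223.42.192.0 - 223.42.255.255) -> R4
More-specific entries that do NOT match:
  223.42.247.208/30 (223.42.247.208 - 223.42.247.211) does not contain 223.42.255.210
  223.42.255.240/28 (223.42.255.240 - 223.42.255.255) does not contain 223.42.255.210
  223.42.255.64/26 (223.42.255.64 - 223.42.255.127) does not contain 223.42.255.210
  223.42.247.128/25 (223.42.247.128 - 223.42.247.255) does not contain 223.42.255.210
  223.42.254.0/24 (223.42.254.0 - 223.42.254.255) does not contain 223.42.255.210
  223.42.252.0/23 (223.42.252.0 - 223.42.253.255) does not contain 223.42.255.210
  223.43.248.0/21 (223.43.248.0 - 223.43.255.255) does not contain 223.42.255.210
Longest matching prefix is /18 -> next hop R4.

R4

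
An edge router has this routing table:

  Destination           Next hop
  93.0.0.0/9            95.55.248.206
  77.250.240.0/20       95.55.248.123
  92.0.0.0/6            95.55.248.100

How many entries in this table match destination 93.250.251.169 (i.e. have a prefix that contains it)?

1

Prefixes containing 93.250.251.169:
  92.0.0.0/6 (92.0.0.0 - 95.255.255.255)
Total matching entries: 1.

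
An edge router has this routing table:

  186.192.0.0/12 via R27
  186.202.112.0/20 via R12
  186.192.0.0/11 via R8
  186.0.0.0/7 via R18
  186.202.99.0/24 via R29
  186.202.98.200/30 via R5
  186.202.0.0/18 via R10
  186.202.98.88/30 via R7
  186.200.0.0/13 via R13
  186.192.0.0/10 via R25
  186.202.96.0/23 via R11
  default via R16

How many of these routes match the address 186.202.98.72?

Prefixes containing 186.202.98.72:
  0.0.0.0/0 (default, matches everything)
  186.0.0.0/7 (186.0.0.0 - 187.255.255.255)
  186.192.0.0/10 (186.192.0.0 - 186.255.255.255)
  186.192.0.0/11 (186.192.0.0 - 186.223.255.255)
  186.192.0.0/12 (186.192.0.0 - 186.207.255.255)
  186.200.0.0/13 (186.200.0.0 - 186.207.255.255)
Total matching entries: 6.

6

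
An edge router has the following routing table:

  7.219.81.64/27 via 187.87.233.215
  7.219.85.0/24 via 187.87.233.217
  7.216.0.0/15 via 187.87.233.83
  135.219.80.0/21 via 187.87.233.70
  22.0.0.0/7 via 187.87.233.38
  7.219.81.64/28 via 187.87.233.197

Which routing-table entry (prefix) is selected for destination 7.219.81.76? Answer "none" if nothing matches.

7.219.81.64/28

Entries matching 7.219.81.76:
  7.219.81.64/27 (7.219.81.64 - 7.219.81.95)
  7.219.81.64/28 (7.219.81.64 - 7.219.81.79)
Most specific is 7.219.81.64/28.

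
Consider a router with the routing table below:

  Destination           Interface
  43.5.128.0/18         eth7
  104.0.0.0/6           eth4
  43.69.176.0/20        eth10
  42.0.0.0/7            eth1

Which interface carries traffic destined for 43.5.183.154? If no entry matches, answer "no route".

Routes whose prefix contains 43.5.183.154:
  42.0.0.0/7 (42.0.0.0 - 43.255.255.255) -> eth1
  43.5.128.0/18 (43.5.128.0 - 43.5.191.255) -> eth7
More-specific entries that do NOT match:
  43.69.176.0/20 (43.69.176.0 - 43.69.191.255) does not contain 43.5.183.154
Longest matching prefix is /18 -> interface eth7.

eth7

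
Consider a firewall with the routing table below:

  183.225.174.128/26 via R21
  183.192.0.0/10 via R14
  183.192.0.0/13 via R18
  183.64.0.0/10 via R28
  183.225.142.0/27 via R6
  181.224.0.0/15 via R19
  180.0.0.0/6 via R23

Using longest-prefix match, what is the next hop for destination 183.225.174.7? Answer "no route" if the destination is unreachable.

R14

Routes whose prefix contains 183.225.174.7:
  180.0.0.0/6 (180.0.0.0 - 183.255.255.255) -> R23
  183.192.0.0/10 (183.192.0.0 - 183.255.255.255) -> R14
More-specific entries that do NOT match:
  183.225.142.0/27 (183.225.142.0 - 183.225.142.31) does not contain 183.225.174.7
  183.225.174.128/26 (183.225.174.128 - 183.225.174.191) does not contain 183.225.174.7
  181.224.0.0/15 (181.224.0.0 - 181.225.255.255) does not contain 183.225.174.7
  183.192.0.0/13 (183.192.0.0 - 183.199.255.255) does not contain 183.225.174.7
Longest matching prefix is /10 -> next hop R14.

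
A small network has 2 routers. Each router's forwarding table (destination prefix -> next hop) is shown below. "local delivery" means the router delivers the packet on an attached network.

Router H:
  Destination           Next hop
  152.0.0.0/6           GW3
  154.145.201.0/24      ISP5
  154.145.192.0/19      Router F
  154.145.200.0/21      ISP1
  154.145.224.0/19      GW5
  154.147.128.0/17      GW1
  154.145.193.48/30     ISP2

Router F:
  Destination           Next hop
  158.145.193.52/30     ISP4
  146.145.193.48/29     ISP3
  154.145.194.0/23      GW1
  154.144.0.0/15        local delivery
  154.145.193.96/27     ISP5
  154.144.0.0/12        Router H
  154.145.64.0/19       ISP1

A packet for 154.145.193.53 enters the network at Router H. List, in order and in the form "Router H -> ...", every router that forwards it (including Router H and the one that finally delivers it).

At Router H: longest match for 154.145.193.53 is 154.145.192.0/19 -> Router F
At Router F: longest match for 154.145.193.53 is 154.144.0.0/15 -> local delivery

Router H -> Router F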